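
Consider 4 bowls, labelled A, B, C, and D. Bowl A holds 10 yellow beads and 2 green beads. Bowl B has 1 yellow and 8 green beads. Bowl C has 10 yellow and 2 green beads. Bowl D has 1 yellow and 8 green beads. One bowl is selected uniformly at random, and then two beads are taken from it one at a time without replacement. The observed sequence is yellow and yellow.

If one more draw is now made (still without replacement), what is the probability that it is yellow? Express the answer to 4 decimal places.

Compute the likelihood of the observed sequence for each case: P(data | bowl A) = (10/12)(9/11) = 15/22; P(data | bowl B) = (1/9)(0/8) = 0; P(data | bowl C) = (10/12)(9/11) = 15/22; P(data | bowl D) = (1/9)(0/8) = 0.
Weighting by the prior gives 1/4 · 15/22 = 15/88, 1/4 · 0 = 0, 1/4 · 15/22 = 15/88, 1/4 · 0 = 0; summing to 15/44.
Normalising, the posterior is P(bowl A | data) = 1/2, P(bowl B | data) = 0, P(bowl C | data) = 1/2, P(bowl D | data) = 0.
So P(yellow next | data) = Σ P(yellow next | H) P(H | data) = (4/5)(1/2) + (4/5)(1/2) = 4/5.

0.8000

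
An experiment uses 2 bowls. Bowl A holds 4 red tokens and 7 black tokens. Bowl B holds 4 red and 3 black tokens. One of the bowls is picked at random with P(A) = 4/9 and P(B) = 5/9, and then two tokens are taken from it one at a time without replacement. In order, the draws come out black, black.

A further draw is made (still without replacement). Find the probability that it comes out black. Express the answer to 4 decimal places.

0.4423

Compute the likelihood of the observed sequence for each case: P(data | bowl A) = (7/11)(6/10) = 0.38182; P(data | bowl B) = (3/7)(2/6) = 0.14286.
The prior-weighted likelihoods are 4/9 · 0.38182 = 0.1697, 5/9 · 0.14286 = 0.079365; with total 0.24906.
Normalising, the posterior is P(bowl A | data) = 0.68134, P(bowl B | data) = 0.31866.
Averaging over the posterior, P(black next | data) = (5/9)(0.68134) + (1/5)(0.31866) = 0.44226.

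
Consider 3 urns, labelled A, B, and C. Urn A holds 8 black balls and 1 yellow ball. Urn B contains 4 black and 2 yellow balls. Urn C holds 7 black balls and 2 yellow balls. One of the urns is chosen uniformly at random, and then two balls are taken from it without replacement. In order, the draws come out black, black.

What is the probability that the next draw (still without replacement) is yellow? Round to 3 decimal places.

The likelihood of the observed sequence under each hypothesis: P(data | urn A) = (8/9)(7/8) = 7/9; P(data | urn B) = (4/6)(3/5) = 2/5; P(data | urn C) = (7/9)(6/8) = 7/12.
The prior-weighted likelihoods are 1/3 · 7/9 = 7/27, 1/3 · 2/5 = 2/15, 1/3 · 7/12 = 7/36; with total 317/540.
Dividing through by the total gives posterior P(urn A | data) = 140/317, P(urn B | data) = 72/317, P(urn C | data) = 105/317.
The predictive probability is P(yellow next | data) = (1/7)(140/317) + (1/2)(72/317) + (2/7)(105/317) = 86/317.

0.271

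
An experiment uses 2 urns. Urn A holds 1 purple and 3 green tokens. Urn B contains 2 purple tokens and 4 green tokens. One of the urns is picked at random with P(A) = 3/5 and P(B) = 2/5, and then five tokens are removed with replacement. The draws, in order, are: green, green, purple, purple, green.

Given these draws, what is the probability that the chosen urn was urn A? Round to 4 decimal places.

For each hypothesis, P(data | H) works out to: P(data | urn A) = (3/4)(3/4)(1/4)(1/4)(3/4) = 0.026367; P(data | urn B) = (4/6)(4/6)(2/6)(2/6)(4/6) = 0.032922.
Weighting by the prior gives 3/5 · 0.026367 = 0.01582, 2/5 · 0.032922 = 0.013169; summing to 0.028989.
Hence P(urn A | data) = (0.01582) / (0.028989) = 0.54573.

0.5457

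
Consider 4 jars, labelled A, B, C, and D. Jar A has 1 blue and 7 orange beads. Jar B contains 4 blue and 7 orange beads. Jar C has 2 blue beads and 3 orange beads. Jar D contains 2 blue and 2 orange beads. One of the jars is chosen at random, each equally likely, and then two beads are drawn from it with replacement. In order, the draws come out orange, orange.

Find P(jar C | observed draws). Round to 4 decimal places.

0.2022

The likelihood of the observed sequence under each hypothesis: P(data | jar A) = (7/8)(7/8) = 0.76562; P(data | jar B) = (7/11)(7/11) = 0.40496; P(data | jar C) = (3/5)(3/5) = 0.36; P(data | jar D) = (2/4)(2/4) = 0.25.
Multiplying each by its prior: 1/4 · 0.76562 = 0.19141, 1/4 · 0.40496 = 0.10124, 1/4 · 0.36 = 0.09, 1/4 · 0.25 = 0.0625; these sum to 0.44515.
Hence P(jar C | data) = (0.09) / (0.44515) = 0.20218.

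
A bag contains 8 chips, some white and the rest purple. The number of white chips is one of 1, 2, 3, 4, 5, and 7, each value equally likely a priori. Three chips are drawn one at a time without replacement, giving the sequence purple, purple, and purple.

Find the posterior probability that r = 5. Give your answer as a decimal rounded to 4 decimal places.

For each hypothesis, P(data | H) works out to: P(data | r = 1) = (7/8)(6/7)(5/6) = 5/8; P(data | r = 2) = (6/8)(5/7)(4/6) = 5/14; P(data | r = 3) = (5/8)(4/7)(3/6) = 5/28; P(data | r = 4) = (4/8)(3/7)(2/6) = 1/14; P(data | r = 5) = (3/8)(2/7)(1/6) = 1/56; P(data | r = 7) = (1/8)(0/7) = 0.
The prior-weighted likelihoods are 1/6 · 5/8 = 5/48, 1/6 · 5/14 = 5/84, 1/6 · 5/28 = 5/168, 1/6 · 1/14 = 1/84, 1/6 · 1/56 = 1/336, 1/6 · 0 = 0; summing to 5/24.
Therefore the posterior P(r = 5 | data) = (1/336) / (5/24) = 1/70.

0.0143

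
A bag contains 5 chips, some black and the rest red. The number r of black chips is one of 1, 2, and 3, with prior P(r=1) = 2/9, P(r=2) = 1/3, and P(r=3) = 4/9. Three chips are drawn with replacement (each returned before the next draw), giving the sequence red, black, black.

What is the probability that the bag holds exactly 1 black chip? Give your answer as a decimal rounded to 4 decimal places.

0.0690

Compute the likelihood of the observed sequence for each case: P(data | r = 1) = (4/5)(1/5)(1/5) = 0.032; P(data | r = 2) = (3/5)(2/5)(2/5) = 0.096; P(data | r = 3) = (2/5)(3/5)(3/5) = 0.144.
The prior-weighted likelihoods are 2/9 · 0.032 = 0.0071111, 1/3 · 0.096 = 0.032, 4/9 · 0.144 = 0.064; these sum to 0.10311.
Hence P(r = 1 | data) = (0.0071111) / (0.10311) = 0.068966.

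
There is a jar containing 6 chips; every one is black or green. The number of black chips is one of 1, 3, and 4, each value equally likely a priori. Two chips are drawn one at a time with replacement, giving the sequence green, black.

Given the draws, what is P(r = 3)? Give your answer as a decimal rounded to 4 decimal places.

0.4091

Under each hypothesis, the probability of the observed sequence is: P(data | r = 1) = (5/6)(1/6) = 5/36; P(data | r = 3) = (3/6)(3/6) = 1/4; P(data | r = 4) = (2/6)(4/6) = 2/9.
Weighting by the prior gives 1/3 · 5/36 = 5/108, 1/3 · 1/4 = 1/12, 1/3 · 2/9 = 2/27; these sum to 11/54.
So P(r = 3 | data) = (1/12) / (11/54) = 9/22.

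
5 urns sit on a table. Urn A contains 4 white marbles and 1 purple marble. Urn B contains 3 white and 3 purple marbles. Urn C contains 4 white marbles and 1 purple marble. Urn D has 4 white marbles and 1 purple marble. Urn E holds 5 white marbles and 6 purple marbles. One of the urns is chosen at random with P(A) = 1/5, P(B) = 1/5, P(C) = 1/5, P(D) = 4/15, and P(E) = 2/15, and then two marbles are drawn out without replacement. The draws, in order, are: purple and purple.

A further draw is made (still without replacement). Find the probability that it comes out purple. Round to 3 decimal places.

Under each hypothesis, the probability of the observed sequence is: P(data | urn A) = (1/5)(0/4) = 0; P(data | urn B) = (3/6)(2/5) = 1/5; P(data | urn C) = (1/5)(0/4) = 0; P(data | urn D) = (1/5)(0/4) = 0; P(data | urn E) = (6/11)(5/10) = 3/11.
Weighting by the prior gives 1/5 · 0 = 0, 1/5 · 1/5 = 1/25, 1/5 · 0 = 0, 4/15 · 0 = 0, 2/15 · 3/11 = 2/55; these sum to 21/275.
Normalising, the posterior is P(urn A | data) = 0, P(urn B | data) = 11/21, P(urn C | data) = 0, P(urn D | data) = 0, P(urn E | data) = 10/21.
So P(purple next | data) = Σ P(purple next | H) P(H | data) = (1/4)(11/21) + (4/9)(10/21) = 37/108.

0.343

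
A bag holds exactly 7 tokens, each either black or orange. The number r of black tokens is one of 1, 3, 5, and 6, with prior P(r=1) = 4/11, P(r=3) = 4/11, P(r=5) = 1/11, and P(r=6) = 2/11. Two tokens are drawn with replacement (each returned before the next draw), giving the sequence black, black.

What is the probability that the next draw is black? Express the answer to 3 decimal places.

0.698

Compute the likelihood of the observed sequence for each case: P(data | r = 1) = (1/7)(1/7) = 1/49; P(data | r = 3) = (3/7)(3/7) = 9/49; P(data | r = 5) = (5/7)(5/7) = 25/49; P(data | r = 6) = (6/7)(6/7) = 36/49.
Multiplying each by its prior: 4/11 · 1/49 = 4/539, 4/11 · 9/49 = 36/539, 1/11 · 25/49 = 25/539, 2/11 · 36/49 = 72/539; summing to 137/539.
The posterior is then P(r = 1 | data) = 4/137, P(r = 3 | data) = 36/137, P(r = 5 | data) = 25/137, P(r = 6 | data) = 72/137.
So P(black next | data) = Σ P(black next | H) P(H | data) = (1/7)(4/137) + (3/7)(36/137) + (5/7)(25/137) + (6/7)(72/137) = 669/959.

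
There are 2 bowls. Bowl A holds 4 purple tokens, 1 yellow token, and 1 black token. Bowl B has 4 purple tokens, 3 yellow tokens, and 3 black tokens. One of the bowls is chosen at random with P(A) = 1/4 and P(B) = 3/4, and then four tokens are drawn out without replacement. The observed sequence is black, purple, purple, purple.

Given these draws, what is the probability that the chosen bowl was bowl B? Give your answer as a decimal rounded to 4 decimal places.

For each hypothesis, P(data | H) works out to: P(data | bowl A) = (1/6)(4/5)(3/4)(2/3) = 1/15; P(data | bowl B) = (3/10)(4/9)(3/8)(2/7) = 1/70.
Multiplying each by its prior: 1/4 · 1/15 = 1/60, 3/4 · 1/70 = 3/280; with total 23/840.
Therefore the posterior P(bowl B | data) = (3/280) / (23/840) = 9/23.

0.3913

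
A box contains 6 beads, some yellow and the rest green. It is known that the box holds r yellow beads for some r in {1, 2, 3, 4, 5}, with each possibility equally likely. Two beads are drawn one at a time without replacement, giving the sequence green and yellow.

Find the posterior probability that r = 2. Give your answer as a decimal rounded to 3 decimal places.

0.229

The likelihood of the observed sequence under each hypothesis: P(data | r = 1) = (5/6)(1/5) = 1/6; P(data | r = 2) = (4/6)(2/5) = 4/15; P(data | r = 3) = (3/6)(3/5) = 3/10; P(data | r = 4) = (2/6)(4/5) = 4/15; P(data | r = 5) = (1/6)(5/5) = 1/6.
Weighting by the prior gives 1/5 · 1/6 = 1/30, 1/5 · 4/15 = 4/75, 1/5 · 3/10 = 3/50, 1/5 · 4/15 = 4/75, 1/5 · 1/6 = 1/30; summing to 7/30.
Therefore the posterior P(r = 2 | data) = (4/75) / (7/30) = 8/35.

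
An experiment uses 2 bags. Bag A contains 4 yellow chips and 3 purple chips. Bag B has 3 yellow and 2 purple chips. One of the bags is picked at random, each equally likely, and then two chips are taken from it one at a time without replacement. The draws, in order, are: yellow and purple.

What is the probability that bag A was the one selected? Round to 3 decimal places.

The likelihood of the observed sequence under each hypothesis: P(data | bag A) = (4/7)(3/6) = 2/7; P(data | bag B) = (3/5)(2/4) = 3/10.
The prior-weighted likelihoods are 1/2 · 2/7 = 1/7, 1/2 · 3/10 = 3/20; these sum to 41/140.
By Bayes' rule, P(bag A | data) = (1/7) / (41/140) = 20/41.

0.488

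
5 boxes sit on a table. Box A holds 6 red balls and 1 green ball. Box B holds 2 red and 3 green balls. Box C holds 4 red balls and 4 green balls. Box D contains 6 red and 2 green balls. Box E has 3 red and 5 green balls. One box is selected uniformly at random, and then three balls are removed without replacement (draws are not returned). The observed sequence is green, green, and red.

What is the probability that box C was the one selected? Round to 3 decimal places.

Under each hypothesis, the probability of the observed sequence is: P(data | box A) = (1/7)(0/6) = 0; P(data | box B) = (3/5)(2/4)(2/3) = 1/5; P(data | box C) = (4/8)(3/7)(4/6) = 1/7; P(data | box D) = (2/8)(1/7)(6/6) = 1/28; P(data | box E) = (5/8)(4/7)(3/6) = 5/28.
Weighting by the prior gives 1/5 · 0 = 0, 1/5 · 1/5 = 1/25, 1/5 · 1/7 = 1/35, 1/5 · 1/28 = 1/140, 1/5 · 5/28 = 1/28; with total 39/350.
So P(box C | data) = (1/35) / (39/350) = 10/39.

0.256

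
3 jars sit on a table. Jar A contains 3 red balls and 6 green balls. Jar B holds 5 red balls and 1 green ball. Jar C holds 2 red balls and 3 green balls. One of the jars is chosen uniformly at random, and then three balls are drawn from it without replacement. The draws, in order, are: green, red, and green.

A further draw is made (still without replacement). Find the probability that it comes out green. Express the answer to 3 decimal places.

0.579

Compute the likelihood of the observed sequence for each case: P(data | jar A) = (6/9)(3/8)(5/7) = 5/28; P(data | jar B) = (1/6)(5/5)(0/4) = 0; P(data | jar C) = (3/5)(2/4)(2/3) = 1/5.
Multiplying each by its prior: 1/3 · 5/28 = 5/84, 1/3 · 0 = 0, 1/3 · 1/5 = 1/15; summing to 53/420.
Dividing through by the total gives posterior P(jar A | data) = 25/53, P(jar B | data) = 0, P(jar C | data) = 28/53.
The predictive probability is P(green next | data) = (2/3)(25/53) + (1/2)(28/53) = 92/159.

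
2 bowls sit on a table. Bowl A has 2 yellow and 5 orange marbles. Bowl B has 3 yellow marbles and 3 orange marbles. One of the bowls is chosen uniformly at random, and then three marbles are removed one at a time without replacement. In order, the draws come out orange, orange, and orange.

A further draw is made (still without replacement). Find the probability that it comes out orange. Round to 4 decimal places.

0.4255

Under each hypothesis, the probability of the observed sequence is: P(data | bowl A) = (5/7)(4/6)(3/5) = 2/7; P(data | bowl B) = (3/6)(2/5)(1/4) = 1/20.
Multiplying each by its prior: 1/2 · 2/7 = 1/7, 1/2 · 1/20 = 1/40; with total 47/280.
Dividing through by the total gives posterior P(bowl A | data) = 40/47, P(bowl B | data) = 7/47.
Averaging over the posterior, P(orange next | data) = (1/2)(40/47) + (0)(7/47) = 20/47.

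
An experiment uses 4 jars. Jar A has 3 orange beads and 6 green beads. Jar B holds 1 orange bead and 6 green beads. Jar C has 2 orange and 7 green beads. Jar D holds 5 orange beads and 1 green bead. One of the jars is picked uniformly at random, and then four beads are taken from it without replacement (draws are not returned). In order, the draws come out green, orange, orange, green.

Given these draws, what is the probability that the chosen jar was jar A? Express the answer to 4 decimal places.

0.6818

Compute the likelihood of the observed sequence for each case: P(data | jar A) = (6/9)(3/8)(2/7)(5/6) = 5/84; P(data | jar B) = (6/7)(1/6)(0/5) = 0; P(data | jar C) = (7/9)(2/8)(1/7)(6/6) = 1/36; P(data | jar D) = (1/6)(5/5)(4/4)(0/3) = 0.
Multiplying each by its prior: 1/4 · 5/84 = 5/336, 1/4 · 0 = 0, 1/4 · 1/36 = 1/144, 1/4 · 0 = 0; summing to 11/504.
Hence P(jar A | data) = (5/336) / (11/504) = 15/22.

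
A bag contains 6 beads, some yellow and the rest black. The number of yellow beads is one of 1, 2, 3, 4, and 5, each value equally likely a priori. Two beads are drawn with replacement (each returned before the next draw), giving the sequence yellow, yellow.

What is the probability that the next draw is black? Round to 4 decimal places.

The likelihood of the observed sequence under each hypothesis: P(data | r = 1) = (1/6)(1/6) = 1/36; P(data | r = 2) = (2/6)(2/6) = 1/9; P(data | r = 3) = (3/6)(3/6) = 1/4; P(data | r = 4) = (4/6)(4/6) = 4/9; P(data | r = 5) = (5/6)(5/6) = 25/36.
Multiplying each by its prior: 1/5 · 1/36 = 1/180, 1/5 · 1/9 = 1/45, 1/5 · 1/4 = 1/20, 1/5 · 4/9 = 4/45, 1/5 · 25/36 = 5/36; with total 11/36.
Normalising, the posterior is P(r = 1 | data) = 1/55, P(r = 2 | data) = 4/55, P(r = 3 | data) = 9/55, P(r = 4 | data) = 16/55, P(r = 5 | data) = 5/11.
Averaging over the posterior, P(black next | data) = (5/6)(1/55) + (2/3)(4/55) + (1/2)(9/55) + (1/3)(16/55) + (1/6)(5/11) = 7/22.

0.3182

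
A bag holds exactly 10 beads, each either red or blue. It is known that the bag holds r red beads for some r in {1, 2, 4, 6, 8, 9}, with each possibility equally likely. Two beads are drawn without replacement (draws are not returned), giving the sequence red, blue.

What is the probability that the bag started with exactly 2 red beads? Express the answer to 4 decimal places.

0.1633

For each hypothesis, P(data | H) works out to: P(data | r = 1) = (1/10)(9/9) = 1/10; P(data | r = 2) = (2/10)(8/9) = 8/45; P(data | r = 4) = (4/10)(6/9) = 4/15; P(data | r = 6) = (6/10)(4/9) = 4/15; P(data | r = 8) = (8/10)(2/9) = 8/45; P(data | r = 9) = (9/10)(1/9) = 1/10.
Multiplying each by its prior: 1/6 · 1/10 = 1/60, 1/6 · 8/45 = 4/135, 1/6 · 4/15 = 2/45, 1/6 · 4/15 = 2/45, 1/6 · 8/45 = 4/135, 1/6 · 1/10 = 1/60; with total 49/270.
So P(r = 2 | data) = (4/135) / (49/270) = 8/49.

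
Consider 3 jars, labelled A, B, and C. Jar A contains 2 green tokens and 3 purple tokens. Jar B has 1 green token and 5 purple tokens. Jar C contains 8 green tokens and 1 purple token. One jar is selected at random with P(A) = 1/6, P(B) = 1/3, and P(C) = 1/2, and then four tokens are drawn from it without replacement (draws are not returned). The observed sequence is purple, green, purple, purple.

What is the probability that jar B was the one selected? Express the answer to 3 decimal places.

For each hypothesis, P(data | H) works out to: P(data | jar A) = (3/5)(2/4)(2/3)(1/2) = 1/10; P(data | jar B) = (5/6)(1/5)(4/4)(3/3) = 1/6; P(data | jar C) = (1/9)(8/8)(0/7) = 0.
Weighting by the prior gives 1/6 · 1/10 = 1/60, 1/3 · 1/6 = 1/18, 1/2 · 0 = 0; these sum to 13/180.
So P(jar B | data) = (1/18) / (13/180) = 10/13.

0.769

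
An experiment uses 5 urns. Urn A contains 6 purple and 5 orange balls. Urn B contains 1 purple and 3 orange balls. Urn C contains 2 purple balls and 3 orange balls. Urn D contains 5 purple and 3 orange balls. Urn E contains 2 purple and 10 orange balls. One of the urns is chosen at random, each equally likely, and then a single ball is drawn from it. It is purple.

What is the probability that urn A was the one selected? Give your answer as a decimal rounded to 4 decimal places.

0.2745

Under each hypothesis, the probability of this draw is: P(data | urn A) = (6/11) = 0.54545; P(data | urn B) = (1/4) = 0.25; P(data | urn C) = (2/5) = 0.4; P(data | urn D) = (5/8) = 0.625; P(data | urn E) = (2/12) = 0.16667.
Multiplying each by its prior: 1/5 · 0.54545 = 0.10909, 1/5 · 0.25 = 0.05, 1/5 · 0.4 = 0.08, 1/5 · 0.625 = 0.125, 1/5 · 0.16667 = 0.033333; with total 0.39742.
Hence P(urn A | data) = (0.10909) / (0.39742) = 0.27449.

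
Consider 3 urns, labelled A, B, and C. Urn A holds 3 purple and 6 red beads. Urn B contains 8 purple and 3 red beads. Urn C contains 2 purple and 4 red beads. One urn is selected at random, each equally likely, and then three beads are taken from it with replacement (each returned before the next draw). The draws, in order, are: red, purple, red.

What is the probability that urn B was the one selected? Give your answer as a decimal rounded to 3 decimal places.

0.154

For each hypothesis, P(data | H) works out to: P(data | urn A) = (6/9)(3/9)(6/9) = 0.14815; P(data | urn B) = (3/11)(8/11)(3/11) = 0.054095; P(data | urn C) = (4/6)(2/6)(4/6) = 0.14815.
Weighting by the prior gives 1/3 · 0.14815 = 0.049383, 1/3 · 0.054095 = 0.018032, 1/3 · 0.14815 = 0.049383; summing to 0.1168.
Therefore the posterior P(urn B | data) = (0.018032) / (0.1168) = 0.15438.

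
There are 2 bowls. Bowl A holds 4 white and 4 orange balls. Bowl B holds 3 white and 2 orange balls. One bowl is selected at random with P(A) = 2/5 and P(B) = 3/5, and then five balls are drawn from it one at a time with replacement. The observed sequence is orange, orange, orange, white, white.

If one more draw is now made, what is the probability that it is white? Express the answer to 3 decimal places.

Under each hypothesis, the probability of the observed sequence is: P(data | bowl A) = (4/8)(4/8)(4/8)(4/8)(4/8) = 0.03125; P(data | bowl B) = (2/5)(2/5)(2/5)(3/5)(3/5) = 0.02304.
Multiplying each by its prior: 2/5 · 0.03125 = 0.0125, 3/5 · 0.02304 = 0.013824; with total 0.026324.
Normalising, the posterior is P(bowl A | data) = 0.47485, P(bowl B | data) = 0.52515.
So P(white next | data) = Σ P(white next | H) P(H | data) = (1/2)(0.47485) + (3/5)(0.52515) = 0.55251.

0.553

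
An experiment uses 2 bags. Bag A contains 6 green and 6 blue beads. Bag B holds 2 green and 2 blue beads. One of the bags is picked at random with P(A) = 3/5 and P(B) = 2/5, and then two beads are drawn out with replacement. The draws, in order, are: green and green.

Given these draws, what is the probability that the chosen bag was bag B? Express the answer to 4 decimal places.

For each hypothesis, P(data | H) works out to: P(data | bag A) = (6/12)(6/12) = 1/4; P(data | bag B) = (2/4)(2/4) = 1/4.
Weighting by the prior gives 3/5 · 1/4 = 3/20, 2/5 · 1/4 = 1/10; these sum to 1/4.
So P(bag B | data) = (1/10) / (1/4) = 2/5.

0.4000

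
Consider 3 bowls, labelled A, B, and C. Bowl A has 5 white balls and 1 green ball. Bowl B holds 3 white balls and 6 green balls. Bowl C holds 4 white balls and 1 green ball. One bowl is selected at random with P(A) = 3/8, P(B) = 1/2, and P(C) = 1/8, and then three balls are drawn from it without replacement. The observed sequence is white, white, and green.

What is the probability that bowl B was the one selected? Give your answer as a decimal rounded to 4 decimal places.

0.2899

The likelihood of the observed sequence under each hypothesis: P(data | bowl A) = (5/6)(4/5)(1/4) = 1/6; P(data | bowl B) = (3/9)(2/8)(6/7) = 1/14; P(data | bowl C) = (4/5)(3/4)(1/3) = 1/5.
The prior-weighted likelihoods are 3/8 · 1/6 = 1/16, 1/2 · 1/14 = 1/28, 1/8 · 1/5 = 1/40; these sum to 69/560.
Hence P(bowl B | data) = (1/28) / (69/560) = 20/69.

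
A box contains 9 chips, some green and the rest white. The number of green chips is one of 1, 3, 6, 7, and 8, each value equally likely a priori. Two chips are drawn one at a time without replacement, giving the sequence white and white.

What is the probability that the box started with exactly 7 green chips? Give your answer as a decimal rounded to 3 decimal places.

0.021

For each hypothesis, P(data | H) works out to: P(data | r = 1) = (8/9)(7/8) = 7/9; P(data | r = 3) = (6/9)(5/8) = 5/12; P(data | r = 6) = (3/9)(2/8) = 1/12; P(data | r = 7) = (2/9)(1/8) = 1/36; P(data | r = 8) = (1/9)(0/8) = 0.
Multiplying each by its prior: 1/5 · 7/9 = 7/45, 1/5 · 5/12 = 1/12, 1/5 · 1/12 = 1/60, 1/5 · 1/36 = 1/180, 1/5 · 0 = 0; these sum to 47/180.
Hence P(r = 7 | data) = (1/180) / (47/180) = 1/47.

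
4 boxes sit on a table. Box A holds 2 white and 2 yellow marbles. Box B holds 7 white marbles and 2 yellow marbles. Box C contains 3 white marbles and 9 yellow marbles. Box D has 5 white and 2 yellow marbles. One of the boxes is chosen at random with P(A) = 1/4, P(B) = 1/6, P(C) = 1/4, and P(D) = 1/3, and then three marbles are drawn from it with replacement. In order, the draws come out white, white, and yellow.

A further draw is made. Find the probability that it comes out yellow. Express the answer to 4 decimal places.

0.3797

Under each hypothesis, the probability of the observed sequence is: P(data | box A) = (2/4)(2/4)(2/4) = 0.125; P(data | box B) = (7/9)(7/9)(2/9) = 0.13443; P(data | box C) = (3/12)(3/12)(9/12) = 0.046875; P(data | box D) = (5/7)(5/7)(2/7) = 0.14577.
Multiplying each by its prior: 1/4 · 0.125 = 0.03125, 1/6 · 0.13443 = 0.022405, 1/4 · 0.046875 = 0.011719, 1/3 · 0.14577 = 0.048591; summing to 0.11396.
Normalising, the posterior is P(box A | data) = 0.27421, P(box B | data) = 0.1966, P(box C | data) = 0.10283, P(box D | data) = 0.42637.
So P(yellow next | data) = Σ P(yellow next | H) P(H | data) = (1/2)(0.27421) + (2/9)(0.1966) + (3/4)(0.10283) + (2/7)(0.42637) = 0.37973.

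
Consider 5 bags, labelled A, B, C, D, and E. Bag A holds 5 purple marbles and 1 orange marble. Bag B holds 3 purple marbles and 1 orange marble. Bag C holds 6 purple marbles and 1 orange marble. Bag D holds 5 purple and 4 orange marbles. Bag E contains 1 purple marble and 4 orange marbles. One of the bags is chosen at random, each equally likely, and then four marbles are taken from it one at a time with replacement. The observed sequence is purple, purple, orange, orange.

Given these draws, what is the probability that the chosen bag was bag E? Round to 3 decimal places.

0.164

Under each hypothesis, the probability of the observed sequence is: P(data | bag A) = (5/6)(5/6)(1/6)(1/6) = 0.01929; P(data | bag B) = (3/4)(3/4)(1/4)(1/4) = 0.035156; P(data | bag C) = (6/7)(6/7)(1/7)(1/7) = 0.014994; P(data | bag D) = (5/9)(5/9)(4/9)(4/9) = 0.060966; P(data | bag E) = (1/5)(1/5)(4/5)(4/5) = 0.0256.
The prior-weighted likelihoods are 1/5 · 0.01929 = 0.003858, 1/5 · 0.035156 = 0.0070313, 1/5 · 0.014994 = 0.0029988, 1/5 · 0.060966 = 0.012193, 1/5 · 0.0256 = 0.00512; summing to 0.031201.
By Bayes' rule, P(bag E | data) = (0.00512) / (0.031201) = 0.1641.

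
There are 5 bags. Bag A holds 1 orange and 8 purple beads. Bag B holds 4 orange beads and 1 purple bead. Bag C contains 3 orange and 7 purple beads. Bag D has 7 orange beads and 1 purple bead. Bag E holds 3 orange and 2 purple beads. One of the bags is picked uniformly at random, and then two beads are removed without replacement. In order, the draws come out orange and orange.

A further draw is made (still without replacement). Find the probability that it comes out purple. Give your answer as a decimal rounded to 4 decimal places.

0.3398

For each hypothesis, P(data | H) works out to: P(data | bag A) = (1/9)(0/8) = 0; P(data | bag B) = (4/5)(3/4) = 3/5; P(data | bag C) = (3/10)(2/9) = 1/15; P(data | bag D) = (7/8)(6/7) = 3/4; P(data | bag E) = (3/5)(2/4) = 3/10.
Weighting by the prior gives 1/5 · 0 = 0, 1/5 · 3/5 = 3/25, 1/5 · 1/15 = 1/75, 1/5 · 3/4 = 3/20, 1/5 · 3/10 = 3/50; with total 103/300.
Normalising, the posterior is P(bag A | data) = 0, P(bag B | data) = 36/103, P(bag C | data) = 4/103, P(bag D | data) = 45/103, P(bag E | data) = 18/103.
The predictive probability is P(purple next | data) = (1/3)(36/103) + (7/8)(4/103) + (1/6)(45/103) + (2/3)(18/103) = 35/103.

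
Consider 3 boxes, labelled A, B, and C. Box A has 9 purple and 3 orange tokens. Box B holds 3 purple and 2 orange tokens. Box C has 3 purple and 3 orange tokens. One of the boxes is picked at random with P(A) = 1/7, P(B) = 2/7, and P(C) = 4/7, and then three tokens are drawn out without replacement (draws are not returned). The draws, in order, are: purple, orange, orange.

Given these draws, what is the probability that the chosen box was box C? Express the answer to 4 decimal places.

Compute the likelihood of the observed sequence for each case: P(data | box A) = (9/12)(3/11)(2/10) = 0.040909; P(data | box B) = (3/5)(2/4)(1/3) = 0.1; P(data | box C) = (3/6)(3/5)(2/4) = 0.15.
Weighting by the prior gives 1/7 · 0.040909 = 0.0058442, 2/7 · 0.1 = 0.028571, 4/7 · 0.15 = 0.085714; these sum to 0.12013.
By Bayes' rule, P(box C | data) = (0.085714) / (0.12013) = 0.71351.

0.7135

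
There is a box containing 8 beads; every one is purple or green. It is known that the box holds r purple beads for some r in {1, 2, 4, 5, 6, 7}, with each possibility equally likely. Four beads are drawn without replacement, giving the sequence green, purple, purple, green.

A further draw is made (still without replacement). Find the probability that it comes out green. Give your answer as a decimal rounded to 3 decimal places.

Compute the likelihood of the observed sequence for each case: P(data | r = 1) = (7/8)(1/7)(0/6) = 0; P(data | r = 2) = (6/8)(2/7)(1/6)(5/5) = 1/28; P(data | r = 4) = (4/8)(4/7)(3/6)(3/5) = 3/35; P(data | r = 5) = (3/8)(5/7)(4/6)(2/5) = 1/14; P(data | r = 6) = (2/8)(6/7)(5/6)(1/5) = 1/28; P(data | r = 7) = (1/8)(7/7)(6/6)(0/5) = 0.
The prior-weighted likelihoods are 1/6 · 0 = 0, 1/6 · 1/28 = 1/168, 1/6 · 3/35 = 1/70, 1/6 · 1/14 = 1/84, 1/6 · 1/28 = 1/168, 1/6 · 0 = 0; these sum to 4/105.
The posterior is then P(r = 1 | data) = 0, P(r = 2 | data) = 5/32, P(r = 4 | data) = 3/8, P(r = 5 | data) = 5/16, P(r = 6 | data) = 5/32, P(r = 7 | data) = 0.
The predictive probability is P(green next | data) = (1)(5/32) + (1/2)(3/8) + (1/4)(5/16) + (0)(5/32) = 27/64.

0.422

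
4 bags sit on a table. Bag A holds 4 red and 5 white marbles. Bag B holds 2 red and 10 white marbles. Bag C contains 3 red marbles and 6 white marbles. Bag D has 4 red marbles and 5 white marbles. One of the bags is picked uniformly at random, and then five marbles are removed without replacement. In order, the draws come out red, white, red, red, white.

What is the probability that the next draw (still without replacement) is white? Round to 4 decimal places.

0.7895

For each hypothesis, P(data | H) works out to: P(data | bag A) = (4/9)(5/8)(3/7)(2/6)(4/5) = 0.031746; P(data | bag B) = (2/12)(10/11)(1/10)(0/9) = 0; P(data | bag C) = (3/9)(6/8)(2/7)(1/6)(5/5) = 0.011905; P(data | bag D) = (4/9)(5/8)(3/7)(2/6)(4/5) = 0.031746.
The prior-weighted likelihoods are 1/4 · 0.031746 = 0.0079365, 1/4 · 0 = 0, 1/4 · 0.011905 = 0.0029762, 1/4 · 0.031746 = 0.0079365; these sum to 0.018849.
Normalising, the posterior is P(bag A | data) = 0.42105, P(bag B | data) = 0, P(bag C | data) = 0.15789, P(bag D | data) = 0.42105.
So P(white next | data) = Σ P(white next | H) P(H | data) = (3/4)(0.42105) + (1)(0.15789) + (3/4)(0.42105) = 0.78947.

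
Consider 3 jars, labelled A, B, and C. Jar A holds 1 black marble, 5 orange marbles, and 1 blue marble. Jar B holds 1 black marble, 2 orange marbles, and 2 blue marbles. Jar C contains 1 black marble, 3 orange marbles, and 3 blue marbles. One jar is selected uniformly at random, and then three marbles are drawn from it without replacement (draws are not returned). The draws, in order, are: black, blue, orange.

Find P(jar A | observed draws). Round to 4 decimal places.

Under each hypothesis, the probability of the observed sequence is: P(data | jar A) = (1/7)(1/6)(5/5) = 1/42; P(data | jar B) = (1/5)(2/4)(2/3) = 1/15; P(data | jar C) = (1/7)(3/6)(3/5) = 3/70.
Multiplying each by its prior: 1/3 · 1/42 = 1/126, 1/3 · 1/15 = 1/45, 1/3 · 3/70 = 1/70; these sum to 2/45.
By Bayes' rule, P(jar A | data) = (1/126) / (2/45) = 5/28.

0.1786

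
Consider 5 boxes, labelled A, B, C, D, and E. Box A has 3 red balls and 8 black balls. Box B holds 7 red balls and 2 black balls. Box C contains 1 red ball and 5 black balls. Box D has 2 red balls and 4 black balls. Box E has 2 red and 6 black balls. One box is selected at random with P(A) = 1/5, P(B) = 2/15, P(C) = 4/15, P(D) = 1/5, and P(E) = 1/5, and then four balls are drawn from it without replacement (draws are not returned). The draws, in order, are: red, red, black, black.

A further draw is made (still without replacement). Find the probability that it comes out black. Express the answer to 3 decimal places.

Under each hypothesis, the probability of the observed sequence is: P(data | box A) = (3/11)(2/10)(8/9)(7/8) = 0.042424; P(data | box B) = (7/9)(6/8)(2/7)(1/6) = 0.027778; P(data | box C) = (1/6)(0/5) = 0; P(data | box D) = (2/6)(1/5)(4/4)(3/3) = 0.066667; P(data | box E) = (2/8)(1/7)(6/6)(5/5) = 0.035714.
Multiplying each by its prior: 1/5 · 0.042424 = 0.0084848, 2/15 · 0.027778 = 0.0037037, 4/15 · 0 = 0, 1/5 · 0.066667 = 0.013333, 1/5 · 0.035714 = 0.0071429; these sum to 0.032665.
The posterior is then P(box A | data) = 0.25976, P(box B | data) = 0.11339, P(box C | data) = 0, P(box D | data) = 0.40819, P(box E | data) = 0.21867.
So P(black next | data) = Σ P(black next | H) P(H | data) = (6/7)(0.25976) + (0)(0.11339) + (1)(0.40819) + (1)(0.21867) = 0.84951.

0.850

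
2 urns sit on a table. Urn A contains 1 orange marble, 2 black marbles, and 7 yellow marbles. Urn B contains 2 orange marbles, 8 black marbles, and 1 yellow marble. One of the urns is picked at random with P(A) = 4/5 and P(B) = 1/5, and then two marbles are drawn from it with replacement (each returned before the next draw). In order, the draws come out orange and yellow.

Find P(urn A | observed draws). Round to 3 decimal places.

0.944

Compute the likelihood of the observed sequence for each case: P(data | urn A) = (1/10)(7/10) = 0.07; P(data | urn B) = (2/11)(1/11) = 0.016529.
Weighting by the prior gives 4/5 · 0.07 = 0.056, 1/5 · 0.016529 = 0.0033058; these sum to 0.059306.
Therefore the posterior P(urn A | data) = (0.056) / (0.059306) = 0.94426.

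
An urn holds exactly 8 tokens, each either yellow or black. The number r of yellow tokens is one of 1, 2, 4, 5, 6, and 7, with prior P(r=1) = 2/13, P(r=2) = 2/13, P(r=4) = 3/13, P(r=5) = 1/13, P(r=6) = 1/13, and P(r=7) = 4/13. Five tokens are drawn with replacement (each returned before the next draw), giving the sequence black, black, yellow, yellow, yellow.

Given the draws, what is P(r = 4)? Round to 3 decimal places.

0.432

For each hypothesis, P(data | H) works out to: P(data | r = 1) = (7/8)(7/8)(1/8)(1/8)(1/8) = 0.0014954; P(data | r = 2) = (6/8)(6/8)(2/8)(2/8)(2/8) = 0.0087891; P(data | r = 4) = (4/8)(4/8)(4/8)(4/8)(4/8) = 0.03125; P(data | r = 5) = (3/8)(3/8)(5/8)(5/8)(5/8) = 0.034332; P(data | r = 6) = (2/8)(2/8)(6/8)(6/8)(6/8) = 0.026367; P(data | r = 7) = (1/8)(1/8)(7/8)(7/8)(7/8) = 0.010468.
Weighting by the prior gives 2/13 · 0.0014954 = 0.00023006, 2/13 · 0.0087891 = 0.0013522, 3/13 · 0.03125 = 0.0072115, 1/13 · 0.034332 = 0.0026409, 1/13 · 0.026367 = 0.0020282, 4/13 · 0.010468 = 0.0032208; these sum to 0.016684.
So P(r = 4 | data) = (0.0072115) / (0.016684) = 0.43225.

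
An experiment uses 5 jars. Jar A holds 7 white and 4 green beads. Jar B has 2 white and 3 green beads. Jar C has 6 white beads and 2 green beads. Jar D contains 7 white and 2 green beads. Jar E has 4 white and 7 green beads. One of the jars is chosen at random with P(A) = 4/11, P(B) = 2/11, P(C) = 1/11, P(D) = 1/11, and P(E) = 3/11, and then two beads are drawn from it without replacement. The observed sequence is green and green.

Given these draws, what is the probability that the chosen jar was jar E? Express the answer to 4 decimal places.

Compute the likelihood of the observed sequence for each case: P(data | jar A) = (4/11)(3/10) = 0.10909; P(data | jar B) = (3/5)(2/4) = 0.3; P(data | jar C) = (2/8)(1/7) = 0.035714; P(data | jar D) = (2/9)(1/8) = 0.027778; P(data | jar E) = (7/11)(6/10) = 0.38182.
The prior-weighted likelihoods are 4/11 · 0.10909 = 0.039669, 2/11 · 0.3 = 0.054545, 1/11 · 0.035714 = 0.0032468, 1/11 · 0.027778 = 0.0025253, 3/11 · 0.38182 = 0.10413; these sum to 0.20412.
So P(jar E | data) = (0.10413) / (0.20412) = 0.51015.

0.5102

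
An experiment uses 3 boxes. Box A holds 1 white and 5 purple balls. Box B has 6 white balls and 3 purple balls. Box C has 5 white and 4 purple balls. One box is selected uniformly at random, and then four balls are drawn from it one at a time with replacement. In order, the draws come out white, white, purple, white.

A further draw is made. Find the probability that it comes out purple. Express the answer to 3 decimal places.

Under each hypothesis, the probability of the observed sequence is: P(data | box A) = (1/6)(1/6)(5/6)(1/6) = 0.003858; P(data | box B) = (6/9)(6/9)(3/9)(6/9) = 0.098765; P(data | box C) = (5/9)(5/9)(4/9)(5/9) = 0.076208.
The prior-weighted likelihoods are 1/3 · 0.003858 = 0.001286, 1/3 · 0.098765 = 0.032922, 1/3 · 0.076208 = 0.025403; these sum to 0.05961.
Normalising, the posterior is P(box A | data) = 0.021574, P(box B | data) = 0.55228, P(box C | data) = 0.42614.
So P(purple next | data) = Σ P(purple next | H) P(H | data) = (5/6)(0.021574) + (1/3)(0.55228) + (4/9)(0.42614) = 0.39147.

0.391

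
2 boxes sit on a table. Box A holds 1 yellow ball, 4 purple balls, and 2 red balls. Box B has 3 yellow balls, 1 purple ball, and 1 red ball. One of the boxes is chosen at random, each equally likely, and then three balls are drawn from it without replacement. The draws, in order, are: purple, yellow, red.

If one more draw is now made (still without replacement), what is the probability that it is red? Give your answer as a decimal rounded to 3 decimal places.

0.108

Under each hypothesis, the probability of the observed sequence is: P(data | box A) = (4/7)(1/6)(2/5) = 4/105; P(data | box B) = (1/5)(3/4)(1/3) = 1/20.
The prior-weighted likelihoods are 1/2 · 4/105 = 2/105, 1/2 · 1/20 = 1/40; summing to 37/840.
Normalising, the posterior is P(box A | data) = 16/37, P(box B | data) = 21/37.
So P(red next | data) = Σ P(red next | H) P(H | data) = (1/4)(16/37) + (0)(21/37) = 4/37.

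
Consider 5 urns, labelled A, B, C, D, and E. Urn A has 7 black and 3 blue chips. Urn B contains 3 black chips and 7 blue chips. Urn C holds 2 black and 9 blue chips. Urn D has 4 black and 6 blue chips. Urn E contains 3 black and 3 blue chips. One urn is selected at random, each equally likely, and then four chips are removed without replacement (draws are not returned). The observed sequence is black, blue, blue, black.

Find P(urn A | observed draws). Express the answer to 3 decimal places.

The likelihood of the observed sequence under each hypothesis: P(data | urn A) = (7/10)(3/9)(2/8)(6/7) = 0.05; P(data | urn B) = (3/10)(7/9)(6/8)(2/7) = 0.05; P(data | urn C) = (2/11)(9/10)(8/9)(1/8) = 0.018182; P(data | urn D) = (4/10)(6/9)(5/8)(3/7) = 0.071429; P(data | urn E) = (3/6)(3/5)(2/4)(2/3) = 0.1.
Multiplying each by its prior: 1/5 · 0.05 = 0.01, 1/5 · 0.05 = 0.01, 1/5 · 0.018182 = 0.0036364, 1/5 · 0.071429 = 0.014286, 1/5 · 0.1 = 0.02; with total 0.057922.
Therefore the posterior P(urn A | data) = (0.01) / (0.057922) = 0.17265.

0.173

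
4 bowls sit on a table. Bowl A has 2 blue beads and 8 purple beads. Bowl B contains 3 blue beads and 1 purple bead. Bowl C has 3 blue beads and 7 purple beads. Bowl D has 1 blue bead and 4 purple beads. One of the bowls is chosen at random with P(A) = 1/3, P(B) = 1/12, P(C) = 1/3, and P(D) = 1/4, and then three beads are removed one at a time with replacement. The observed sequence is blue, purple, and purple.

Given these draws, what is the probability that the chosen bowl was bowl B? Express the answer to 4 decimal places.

0.0306

For each hypothesis, P(data | H) works out to: P(data | bowl A) = (2/10)(8/10)(8/10) = 0.128; P(data | bowl B) = (3/4)(1/4)(1/4) = 0.046875; P(data | bowl C) = (3/10)(7/10)(7/10) = 0.147; P(data | bowl D) = (1/5)(4/5)(4/5) = 0.128.
Multiplying each by its prior: 1/3 · 0.128 = 0.042667, 1/12 · 0.046875 = 0.0039062, 1/3 · 0.147 = 0.049, 1/4 · 0.128 = 0.032; summing to 0.12757.
Hence P(bowl B | data) = (0.0039062) / (0.12757) = 0.03062.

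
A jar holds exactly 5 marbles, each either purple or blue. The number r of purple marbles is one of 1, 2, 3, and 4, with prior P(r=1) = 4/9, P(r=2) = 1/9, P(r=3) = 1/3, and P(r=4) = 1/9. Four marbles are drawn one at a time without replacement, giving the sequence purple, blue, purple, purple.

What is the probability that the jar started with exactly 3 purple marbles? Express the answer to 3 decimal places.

Compute the likelihood of the observed sequence for each case: P(data | r = 1) = (1/5)(4/4)(0/3) = 0; P(data | r = 2) = (2/5)(3/4)(1/3)(0/2) = 0; P(data | r = 3) = (3/5)(2/4)(2/3)(1/2) = 1/10; P(data | r = 4) = (4/5)(1/4)(3/3)(2/2) = 1/5.
Multiplying each by its prior: 4/9 · 0 = 0, 1/9 · 0 = 0, 1/3 · 1/10 = 1/30, 1/9 · 1/5 = 1/45; these sum to 1/18.
By Bayes' rule, P(r = 3 | data) = (1/30) / (1/18) = 3/5.

0.600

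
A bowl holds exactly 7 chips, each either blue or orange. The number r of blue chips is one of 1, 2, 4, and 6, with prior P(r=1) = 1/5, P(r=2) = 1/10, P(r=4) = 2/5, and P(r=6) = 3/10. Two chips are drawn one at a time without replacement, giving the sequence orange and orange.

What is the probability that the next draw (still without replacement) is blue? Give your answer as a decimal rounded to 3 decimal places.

0.377

Under each hypothesis, the probability of the observed sequence is: P(data | r = 1) = (6/7)(5/6) = 5/7; P(data | r = 2) = (5/7)(4/6) = 10/21; P(data | r = 4) = (3/7)(2/6) = 1/7; P(data | r = 6) = (1/7)(0/6) = 0.
Weighting by the prior gives 1/5 · 5/7 = 1/7, 1/10 · 10/21 = 1/21, 2/5 · 1/7 = 2/35, 3/10 · 0 = 0; with total 26/105.
Normalising, the posterior is P(r = 1 | data) = 15/26, P(r = 2 | data) = 5/26, P(r = 4 | data) = 3/13, P(r = 6 | data) = 0.
The predictive probability is P(blue next | data) = (1/5)(15/26) + (2/5)(5/26) + (4/5)(3/13) = 49/130.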